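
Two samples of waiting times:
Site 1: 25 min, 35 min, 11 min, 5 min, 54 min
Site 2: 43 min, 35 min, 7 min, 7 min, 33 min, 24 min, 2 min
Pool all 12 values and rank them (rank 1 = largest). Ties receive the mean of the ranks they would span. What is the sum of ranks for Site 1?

Sorted (descending): 54, 43, 35, 35, 33, 25, 24, 11, 7, 7, 5, 2
The 2 values of 35 occupy positions 3–4 → average rank (3+4)/2 = 3.5.
The 2 values of 7 occupy positions 9–10 → average rank (9+10)/2 = 9.5.
Site 1 values → pooled ranks: 25→6, 35→3.5, 11→8, 5→11, 54→1
Rank sum = 6 + 3.5 + 8 + 11 + 1 = 29.5

29.5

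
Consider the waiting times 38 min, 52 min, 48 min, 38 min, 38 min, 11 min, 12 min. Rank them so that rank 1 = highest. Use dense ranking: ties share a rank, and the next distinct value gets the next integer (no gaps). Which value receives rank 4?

12

Sorted (descending): 52, 48, 38, 38, 38, 12, 11
The 3 values of 38 share dense rank 3.
Remaining distinct values take the next consecutive integers.
Rank 4 → value 12.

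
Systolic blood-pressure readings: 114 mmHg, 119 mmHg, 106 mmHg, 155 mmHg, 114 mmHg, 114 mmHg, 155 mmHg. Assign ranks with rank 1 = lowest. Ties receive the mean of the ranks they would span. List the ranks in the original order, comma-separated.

3, 5, 1, 6.5, 3, 3, 6.5

Sorted (ascending): 106, 114, 114, 114, 119, 155, 155
The 3 values of 114 occupy positions 2–4 → average rank 3.
The 2 values of 155 occupy positions 6–7 → average rank (6+7)/2 = 6.5.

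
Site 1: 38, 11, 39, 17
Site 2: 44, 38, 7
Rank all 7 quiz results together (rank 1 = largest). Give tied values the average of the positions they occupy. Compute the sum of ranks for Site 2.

Sorted (descending): 44, 39, 38, 38, 17, 11, 7
The 2 values of 38 occupy positions 3–4 → average rank (3+4)/2 = 3.5.
Site 2 values → pooled ranks: 44→1, 38→3.5, 7→7
Rank sum = 1 + 3.5 + 7 = 11.5

11.5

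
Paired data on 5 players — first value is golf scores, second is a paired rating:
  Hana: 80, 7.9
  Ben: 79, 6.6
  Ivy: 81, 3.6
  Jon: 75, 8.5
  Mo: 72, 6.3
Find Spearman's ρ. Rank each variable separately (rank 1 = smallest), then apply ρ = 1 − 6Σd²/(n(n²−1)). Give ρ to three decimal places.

-0.300

Ranks of variable 1: 4, 3, 5, 2, 1
Ranks of variable 2: 4, 3, 1, 5, 2
d = r₁ − r₂: 0, 0, 4, -3, -1
d²: 0, 0, 16, 9, 1; Σd² = 26
ρ = 1 − 6·26/(5·24) = 1 − 156/120 = -0.300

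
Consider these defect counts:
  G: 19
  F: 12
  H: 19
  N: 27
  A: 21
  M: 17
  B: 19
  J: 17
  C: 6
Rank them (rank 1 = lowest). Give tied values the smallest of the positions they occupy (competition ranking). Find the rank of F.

Sorted (ascending): 6, 12, 17, 17, 19, 19, 19, 21, 27
The 2 values of 17 occupy positions 3–4 → each gets rank 3.
The 3 values of 19 occupy positions 5–7 → each gets rank 5.
F has value 12 → rank 2.

2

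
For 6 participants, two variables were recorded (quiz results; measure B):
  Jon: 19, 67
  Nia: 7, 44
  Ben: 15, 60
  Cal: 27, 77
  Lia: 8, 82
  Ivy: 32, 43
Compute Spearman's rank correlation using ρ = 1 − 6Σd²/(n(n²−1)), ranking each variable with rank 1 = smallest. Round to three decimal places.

Ranks of variable 1: 4, 1, 3, 5, 2, 6
Ranks of variable 2: 4, 2, 3, 5, 6, 1
d = r₁ − r₂: 0, -1, 0, 0, -4, 5
d²: 0, 1, 0, 0, 16, 25; Σd² = 42
ρ = 1 − 6·42/(6·35) = 1 − 252/210 = -0.200

-0.200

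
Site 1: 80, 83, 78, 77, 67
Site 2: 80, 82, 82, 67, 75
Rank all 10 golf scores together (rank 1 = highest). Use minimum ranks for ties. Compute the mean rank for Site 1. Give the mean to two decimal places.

Sorted (descending): 83, 82, 82, 80, 80, 78, 77, 75, 67, 67
The 2 values of 82 occupy positions 2–3 → each gets rank 2.
The 2 values of 80 occupy positions 4–5 → each gets rank 4.
The 2 values of 67 occupy positions 9–10 → each gets rank 9.
Site 1 values → pooled ranks: 80→4, 83→1, 78→6, 77→7, 67→9
Mean rank = (4 + 1 + 6 + 7 + 9) / 5 = 5.40

5.40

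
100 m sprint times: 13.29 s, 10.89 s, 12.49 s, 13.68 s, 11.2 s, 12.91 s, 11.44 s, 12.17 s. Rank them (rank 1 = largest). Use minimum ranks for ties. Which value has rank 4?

Sorted (descending): 13.68, 13.29, 12.91, 12.49, 12.17, 11.44, 11.2, 10.89
No ties — each value takes its position as its rank.
Rank 4 → value 12.49.

12.49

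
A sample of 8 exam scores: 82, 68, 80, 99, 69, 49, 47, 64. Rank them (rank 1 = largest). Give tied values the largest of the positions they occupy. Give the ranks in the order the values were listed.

Sorted (descending): 99, 82, 80, 69, 68, 64, 49, 47
No ties — each value takes its position as its rank.

2, 5, 3, 1, 4, 7, 8, 6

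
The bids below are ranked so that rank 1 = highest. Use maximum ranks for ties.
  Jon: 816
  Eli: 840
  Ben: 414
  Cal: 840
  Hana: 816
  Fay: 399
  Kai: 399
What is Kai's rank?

Sorted (descending): 840, 840, 816, 816, 414, 399, 399
The 2 values of 840 occupy positions 1–2 → each gets rank 2.
The 2 values of 816 occupy positions 3–4 → each gets rank 4.
The 2 values of 399 occupy positions 6–7 → each gets rank 7.
Kai has value 399 → rank 7.

7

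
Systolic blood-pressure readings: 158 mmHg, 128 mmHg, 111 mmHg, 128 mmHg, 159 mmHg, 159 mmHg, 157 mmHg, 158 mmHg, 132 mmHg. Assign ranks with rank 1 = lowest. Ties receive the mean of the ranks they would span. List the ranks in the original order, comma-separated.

6.5, 2.5, 1, 2.5, 8.5, 8.5, 5, 6.5, 4

Sorted (ascending): 111, 128, 128, 132, 157, 158, 158, 159, 159
The 2 values of 128 occupy positions 2–3 → average rank (2+3)/2 = 2.5.
The 2 values of 158 occupy positions 6–7 → average rank (6+7)/2 = 6.5.
The 2 values of 159 occupy positions 8–9 → average rank (8+9)/2 = 8.5.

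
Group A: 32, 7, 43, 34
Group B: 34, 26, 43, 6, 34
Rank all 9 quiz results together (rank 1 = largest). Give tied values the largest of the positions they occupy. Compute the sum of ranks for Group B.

28

Sorted (descending): 43, 43, 34, 34, 34, 32, 26, 7, 6
The 2 values of 43 occupy positions 1–2 → each gets rank 2.
The 3 values of 34 occupy positions 3–5 → each gets rank 5.
Group B values → pooled ranks: 34→5, 26→7, 43→2, 6→9, 34→5
Rank sum = 5 + 7 + 2 + 9 + 5 = 28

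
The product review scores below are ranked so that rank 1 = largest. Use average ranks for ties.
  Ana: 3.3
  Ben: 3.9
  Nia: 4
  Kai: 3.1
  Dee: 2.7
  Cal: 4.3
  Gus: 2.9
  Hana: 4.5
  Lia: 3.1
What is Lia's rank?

6.5

Sorted (descending): 4.5, 4.3, 4, 3.9, 3.3, 3.1, 3.1, 2.9, 2.7
The 2 values of 3.1 occupy positions 6–7 → average rank (6+7)/2 = 6.5.
Lia has value 3.1 → rank 6.5.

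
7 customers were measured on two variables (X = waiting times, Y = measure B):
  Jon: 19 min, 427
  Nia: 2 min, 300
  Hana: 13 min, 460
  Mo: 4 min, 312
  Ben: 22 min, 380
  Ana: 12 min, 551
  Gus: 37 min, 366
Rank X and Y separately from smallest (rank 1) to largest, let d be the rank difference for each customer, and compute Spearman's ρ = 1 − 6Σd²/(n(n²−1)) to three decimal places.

0.286

Ranks of variable 1: 5, 1, 4, 2, 6, 3, 7
Ranks of variable 2: 5, 1, 6, 2, 4, 7, 3
d = r₁ − r₂: 0, 0, -2, 0, 2, -4, 4
d²: 0, 0, 4, 0, 4, 16, 16; Σd² = 40
ρ = 1 − 6·40/(7·48) = 1 − 240/336 = 0.286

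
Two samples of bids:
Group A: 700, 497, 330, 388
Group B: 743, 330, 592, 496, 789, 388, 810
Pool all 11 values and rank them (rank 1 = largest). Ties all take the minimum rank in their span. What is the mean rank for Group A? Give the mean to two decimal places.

Sorted (descending): 810, 789, 743, 700, 592, 497, 496, 388, 388, 330, 330
The 2 values of 388 occupy positions 8–9 → each gets rank 8.
The 2 values of 330 occupy positions 10–11 → each gets rank 10.
Group A values → pooled ranks: 700→4, 497→6, 330→10, 388→8
Mean rank = (4 + 6 + 10 + 8) / 4 = 7.00

7.00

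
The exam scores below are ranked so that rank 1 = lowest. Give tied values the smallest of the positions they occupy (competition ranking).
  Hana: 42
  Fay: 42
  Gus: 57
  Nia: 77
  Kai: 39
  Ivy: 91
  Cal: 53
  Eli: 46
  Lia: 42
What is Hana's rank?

2

Sorted (ascending): 39, 42, 42, 42, 46, 53, 57, 77, 91
The 3 values of 42 occupy positions 2–4 → each gets rank 2.
Hana has value 42 → rank 2.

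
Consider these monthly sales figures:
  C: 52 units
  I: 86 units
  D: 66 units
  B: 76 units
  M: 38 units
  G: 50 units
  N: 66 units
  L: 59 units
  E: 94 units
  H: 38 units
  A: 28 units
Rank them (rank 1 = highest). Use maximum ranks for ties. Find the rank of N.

Sorted (descending): 94, 86, 76, 66, 66, 59, 52, 50, 38, 38, 28
The 2 values of 66 occupy positions 4–5 → each gets rank 5.
The 2 values of 38 occupy positions 9–10 → each gets rank 10.
N has value 66 units → rank 5.

5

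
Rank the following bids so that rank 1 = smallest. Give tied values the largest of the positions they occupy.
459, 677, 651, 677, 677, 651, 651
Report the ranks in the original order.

Sorted (ascending): 459, 651, 651, 651, 677, 677, 677
The 3 values of 651 occupy positions 2–4 → each gets rank 4.
The 3 values of 677 occupy positions 5–7 → each gets rank 7.

1, 7, 4, 7, 7, 4, 4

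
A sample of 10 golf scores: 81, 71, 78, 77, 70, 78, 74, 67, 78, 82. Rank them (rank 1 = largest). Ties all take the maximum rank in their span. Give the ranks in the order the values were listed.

2, 8, 5, 6, 9, 5, 7, 10, 5, 1

Sorted (descending): 82, 81, 78, 78, 78, 77, 74, 71, 70, 67
The 3 values of 78 occupy positions 3–5 → each gets rank 5.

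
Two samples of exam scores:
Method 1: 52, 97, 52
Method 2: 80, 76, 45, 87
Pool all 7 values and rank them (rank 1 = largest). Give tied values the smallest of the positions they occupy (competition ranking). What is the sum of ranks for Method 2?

Sorted (descending): 97, 87, 80, 76, 52, 52, 45
The 2 values of 52 occupy positions 5–6 → each gets rank 5.
Method 2 values → pooled ranks: 80→3, 76→4, 45→7, 87→2
Rank sum = 3 + 4 + 7 + 2 = 16

16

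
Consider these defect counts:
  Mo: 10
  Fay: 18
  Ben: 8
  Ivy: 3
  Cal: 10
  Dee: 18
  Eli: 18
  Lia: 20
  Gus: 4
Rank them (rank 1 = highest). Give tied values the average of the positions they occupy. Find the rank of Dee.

Sorted (descending): 20, 18, 18, 18, 10, 10, 8, 4, 3
The 3 values of 18 occupy positions 2–4 → average rank 3.
The 2 values of 10 occupy positions 5–6 → average rank (5+6)/2 = 5.5.
Dee has value 18 → rank 3.

3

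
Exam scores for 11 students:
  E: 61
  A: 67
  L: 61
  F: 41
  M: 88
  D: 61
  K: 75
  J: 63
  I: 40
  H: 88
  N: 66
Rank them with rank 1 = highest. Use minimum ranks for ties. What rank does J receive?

Sorted (descending): 88, 88, 75, 67, 66, 63, 61, 61, 61, 41, 40
The 2 values of 88 occupy positions 1–2 → each gets rank 1.
The 3 values of 61 occupy positions 7–9 → each gets rank 7.
J has value 63 → rank 6.

6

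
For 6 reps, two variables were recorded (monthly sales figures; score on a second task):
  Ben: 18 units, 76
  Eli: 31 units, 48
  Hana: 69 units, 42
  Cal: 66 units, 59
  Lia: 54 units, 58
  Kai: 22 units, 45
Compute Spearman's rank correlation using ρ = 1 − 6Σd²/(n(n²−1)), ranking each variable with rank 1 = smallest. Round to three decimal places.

-0.429

Ranks of variable 1: 1, 3, 6, 5, 4, 2
Ranks of variable 2: 6, 3, 1, 5, 4, 2
d = r₁ − r₂: -5, 0, 5, 0, 0, 0
d²: 25, 0, 25, 0, 0, 0; Σd² = 50
ρ = 1 − 6·50/(6·35) = 1 − 300/210 = -0.429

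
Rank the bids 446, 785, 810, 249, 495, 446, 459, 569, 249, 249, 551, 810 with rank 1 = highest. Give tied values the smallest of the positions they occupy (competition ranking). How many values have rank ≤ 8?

Sorted (descending): 810, 810, 785, 569, 551, 495, 459, 446, 446, 249, 249, 249
The 2 values of 810 occupy positions 1–2 → each gets rank 1.
The 2 values of 446 occupy positions 8–9 → each gets rank 8.
The 3 values of 249 occupy positions 10–12 → each gets rank 10.
Ranks ≤ 8: {1, 1, 3, 4, 5, 6, 7, 8, 8} → 9 values.

9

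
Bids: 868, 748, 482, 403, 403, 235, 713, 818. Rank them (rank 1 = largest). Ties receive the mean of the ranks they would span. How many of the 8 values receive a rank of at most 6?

5

Sorted (descending): 868, 818, 748, 713, 482, 403, 403, 235
The 2 values of 403 occupy positions 6–7 → average rank (6+7)/2 = 6.5.
Ranks ≤ 6: {1, 2, 3, 4, 5} → 5 values.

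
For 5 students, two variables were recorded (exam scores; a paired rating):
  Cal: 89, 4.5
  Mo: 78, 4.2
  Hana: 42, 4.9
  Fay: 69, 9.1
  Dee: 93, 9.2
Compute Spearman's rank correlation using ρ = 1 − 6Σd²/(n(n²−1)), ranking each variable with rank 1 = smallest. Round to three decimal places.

0.200

Ranks of variable 1: 4, 3, 1, 2, 5
Ranks of variable 2: 2, 1, 3, 4, 5
d = r₁ − r₂: 2, 2, -2, -2, 0
d²: 4, 4, 4, 4, 0; Σd² = 16
ρ = 1 − 6·16/(5·24) = 1 − 96/120 = 0.200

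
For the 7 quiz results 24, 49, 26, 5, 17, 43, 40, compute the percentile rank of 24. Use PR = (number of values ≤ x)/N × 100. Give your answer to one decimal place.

N = 7.
Strictly below 24: 2. Equal to 24: 1.
PR = 3/7 × 100 = 42.9

42.9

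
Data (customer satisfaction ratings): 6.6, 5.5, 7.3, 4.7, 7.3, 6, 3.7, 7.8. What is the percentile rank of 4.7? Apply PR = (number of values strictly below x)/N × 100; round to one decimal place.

12.5

N = 8.
Strictly below 4.7: 1. Equal to 4.7: 1.
PR = 1/8 × 100 = 12.5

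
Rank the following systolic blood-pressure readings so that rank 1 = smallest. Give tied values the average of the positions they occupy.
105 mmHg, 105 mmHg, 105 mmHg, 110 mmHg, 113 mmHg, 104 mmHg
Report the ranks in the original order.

Sorted (ascending): 104, 105, 105, 105, 110, 113
The 3 values of 105 occupy positions 2–4 → average rank 3.

3, 3, 3, 5, 6, 1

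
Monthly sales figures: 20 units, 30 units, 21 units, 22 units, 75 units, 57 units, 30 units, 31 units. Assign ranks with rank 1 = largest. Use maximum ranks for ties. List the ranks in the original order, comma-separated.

8, 5, 7, 6, 1, 2, 5, 3

Sorted (descending): 75, 57, 31, 30, 30, 22, 21, 20
The 2 values of 30 occupy positions 4–5 → each gets rank 5.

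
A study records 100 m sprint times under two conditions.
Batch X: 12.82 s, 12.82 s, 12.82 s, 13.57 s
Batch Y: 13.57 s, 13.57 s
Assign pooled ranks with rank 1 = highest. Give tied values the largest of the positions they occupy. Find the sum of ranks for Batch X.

21

Sorted (descending): 13.57, 13.57, 13.57, 12.82, 12.82, 12.82
The 3 values of 13.57 occupy positions 1–3 → each gets rank 3.
The 3 values of 12.82 occupy positions 4–6 → each gets rank 6.
Batch X values → pooled ranks: 12.82→6, 12.82→6, 12.82→6, 13.57→3
Rank sum = 6 + 6 + 6 + 3 = 21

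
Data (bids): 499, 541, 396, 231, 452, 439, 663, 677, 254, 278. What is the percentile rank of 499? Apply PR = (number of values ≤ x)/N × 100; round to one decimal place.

N = 10.
Strictly below 499: 6. Equal to 499: 1.
PR = 7/10 × 100 = 70.0

70.0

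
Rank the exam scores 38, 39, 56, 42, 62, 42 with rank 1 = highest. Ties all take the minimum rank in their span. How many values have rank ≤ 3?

Sorted (descending): 62, 56, 42, 42, 39, 38
The 2 values of 42 occupy positions 3–4 → each gets rank 3.
Ranks ≤ 3: {1, 2, 3, 3} → 4 values.

4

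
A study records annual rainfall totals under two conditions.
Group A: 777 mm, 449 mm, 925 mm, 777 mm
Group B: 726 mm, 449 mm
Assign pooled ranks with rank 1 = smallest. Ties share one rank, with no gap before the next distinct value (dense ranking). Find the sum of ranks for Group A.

Sorted (ascending): 449, 449, 726, 777, 777, 925
The 2 values of 449 share dense rank 1.
The 2 values of 777 share dense rank 3.
Remaining distinct values take the next consecutive integers.
Group A values → pooled ranks: 777→3, 449→1, 925→4, 777→3
Rank sum = 3 + 1 + 4 + 3 = 11

11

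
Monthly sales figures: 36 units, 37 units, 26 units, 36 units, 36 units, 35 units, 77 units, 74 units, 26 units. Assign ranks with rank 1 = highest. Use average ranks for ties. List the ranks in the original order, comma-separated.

Sorted (descending): 77, 74, 37, 36, 36, 36, 35, 26, 26
The 3 values of 36 occupy positions 4–6 → average rank 5.
The 2 values of 26 occupy positions 8–9 → average rank (8+9)/2 = 8.5.

5, 3, 8.5, 5, 5, 7, 1, 2, 8.5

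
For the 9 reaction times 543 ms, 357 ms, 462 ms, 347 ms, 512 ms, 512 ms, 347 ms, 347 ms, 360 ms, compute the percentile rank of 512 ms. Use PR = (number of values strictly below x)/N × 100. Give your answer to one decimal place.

66.7

N = 9.
Strictly below 512: 6. Equal to 512: 2.
PR = 6/9 × 100 = 66.7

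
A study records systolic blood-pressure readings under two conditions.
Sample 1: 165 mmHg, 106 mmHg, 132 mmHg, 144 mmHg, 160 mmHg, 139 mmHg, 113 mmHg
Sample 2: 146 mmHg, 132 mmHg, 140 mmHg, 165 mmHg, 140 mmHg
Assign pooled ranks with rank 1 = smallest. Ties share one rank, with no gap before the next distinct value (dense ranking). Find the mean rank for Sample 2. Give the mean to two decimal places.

5.80

Sorted (ascending): 106, 113, 132, 132, 139, 140, 140, 144, 146, 160, 165, 165
The 2 values of 132 share dense rank 3.
The 2 values of 140 share dense rank 5.
The 2 values of 165 share dense rank 9.
Remaining distinct values take the next consecutive integers.
Sample 2 values → pooled ranks: 146→7, 132→3, 140→5, 165→9, 140→5
Mean rank = (7 + 3 + 5 + 9 + 5) / 5 = 5.80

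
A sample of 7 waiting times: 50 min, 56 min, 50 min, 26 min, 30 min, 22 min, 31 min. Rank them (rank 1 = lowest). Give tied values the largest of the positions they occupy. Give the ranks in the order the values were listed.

Sorted (ascending): 22, 26, 30, 31, 50, 50, 56
The 2 values of 50 occupy positions 5–6 → each gets rank 6.

6, 7, 6, 2, 3, 1, 4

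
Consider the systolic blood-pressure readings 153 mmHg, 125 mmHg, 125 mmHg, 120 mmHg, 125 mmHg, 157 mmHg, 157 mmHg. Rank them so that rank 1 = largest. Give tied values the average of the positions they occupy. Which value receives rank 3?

Sorted (descending): 157, 157, 153, 125, 125, 125, 120
The 2 values of 157 occupy positions 1–2 → average rank (1+2)/2 = 1.5.
The 3 values of 125 occupy positions 4–6 → average rank 5.
Rank 3 → value 153.

153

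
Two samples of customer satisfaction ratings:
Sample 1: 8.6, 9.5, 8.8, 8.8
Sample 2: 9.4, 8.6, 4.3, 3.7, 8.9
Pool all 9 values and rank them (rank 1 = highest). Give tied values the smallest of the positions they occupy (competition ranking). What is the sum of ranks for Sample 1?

15

Sorted (descending): 9.5, 9.4, 8.9, 8.8, 8.8, 8.6, 8.6, 4.3, 3.7
The 2 values of 8.8 occupy positions 4–5 → each gets rank 4.
The 2 values of 8.6 occupy positions 6–7 → each gets rank 6.
Sample 1 values → pooled ranks: 8.6→6, 9.5→1, 8.8→4, 8.8→4
Rank sum = 6 + 1 + 4 + 4 = 15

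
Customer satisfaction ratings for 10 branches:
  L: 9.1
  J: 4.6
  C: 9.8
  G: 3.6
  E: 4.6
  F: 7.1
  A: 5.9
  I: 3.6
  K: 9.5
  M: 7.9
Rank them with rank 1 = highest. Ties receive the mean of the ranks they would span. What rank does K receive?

2

Sorted (descending): 9.8, 9.5, 9.1, 7.9, 7.1, 5.9, 4.6, 4.6, 3.6, 3.6
The 2 values of 4.6 occupy positions 7–8 → average rank (7+8)/2 = 7.5.
The 2 values of 3.6 occupy positions 9–10 → average rank (9+10)/2 = 9.5.
K has value 9.5 → rank 2.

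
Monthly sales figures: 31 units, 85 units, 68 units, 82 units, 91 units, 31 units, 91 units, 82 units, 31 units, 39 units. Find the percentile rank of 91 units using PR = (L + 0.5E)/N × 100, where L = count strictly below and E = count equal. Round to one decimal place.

90.0

N = 10.
Strictly below 91: 8. Equal to 91: 2.
PR = (8 + 0.5·2)/10 × 100 = 90.0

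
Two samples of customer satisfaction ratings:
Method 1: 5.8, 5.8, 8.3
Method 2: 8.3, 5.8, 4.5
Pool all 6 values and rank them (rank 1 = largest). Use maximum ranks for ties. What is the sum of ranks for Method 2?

13

Sorted (descending): 8.3, 8.3, 5.8, 5.8, 5.8, 4.5
The 2 values of 8.3 occupy positions 1–2 → each gets rank 2.
The 3 values of 5.8 occupy positions 3–5 → each gets rank 5.
Method 2 values → pooled ranks: 8.3→2, 5.8→5, 4.5→6
Rank sum = 2 + 5 + 6 = 13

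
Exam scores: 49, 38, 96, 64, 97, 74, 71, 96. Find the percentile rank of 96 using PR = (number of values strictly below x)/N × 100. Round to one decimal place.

N = 8.
Strictly below 96: 5. Equal to 96: 2.
PR = 5/8 × 100 = 62.5

62.5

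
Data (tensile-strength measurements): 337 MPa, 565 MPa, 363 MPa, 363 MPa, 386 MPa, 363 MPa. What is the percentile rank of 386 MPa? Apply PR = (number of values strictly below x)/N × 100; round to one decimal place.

N = 6.
Strictly below 386: 4. Equal to 386: 1.
PR = 4/6 × 100 = 66.7

66.7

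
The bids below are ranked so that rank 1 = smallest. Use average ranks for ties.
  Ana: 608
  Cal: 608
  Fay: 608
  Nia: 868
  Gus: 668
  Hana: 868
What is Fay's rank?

Sorted (ascending): 608, 608, 608, 668, 868, 868
The 3 values of 608 occupy positions 1–3 → average rank 2.
The 2 values of 868 occupy positions 5–6 → average rank (5+6)/2 = 5.5.
Fay has value 608 → rank 2.

2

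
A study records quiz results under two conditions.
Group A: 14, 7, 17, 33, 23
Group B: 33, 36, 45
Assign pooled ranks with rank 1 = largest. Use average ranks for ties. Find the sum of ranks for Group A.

29.5

Sorted (descending): 45, 36, 33, 33, 23, 17, 14, 7
The 2 values of 33 occupy positions 3–4 → average rank (3+4)/2 = 3.5.
Group A values → pooled ranks: 14→7, 7→8, 17→6, 33→3.5, 23→5
Rank sum = 7 + 8 + 6 + 3.5 + 5 = 29.5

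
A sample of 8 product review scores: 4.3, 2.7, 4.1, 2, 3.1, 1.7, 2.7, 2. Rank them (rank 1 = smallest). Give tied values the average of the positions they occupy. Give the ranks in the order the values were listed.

Sorted (ascending): 1.7, 2, 2, 2.7, 2.7, 3.1, 4.1, 4.3
The 2 values of 2 occupy positions 2–3 → average rank (2+3)/2 = 2.5.
The 2 values of 2.7 occupy positions 4–5 → average rank (4+5)/2 = 4.5.

8, 4.5, 7, 2.5, 6, 1, 4.5, 2.5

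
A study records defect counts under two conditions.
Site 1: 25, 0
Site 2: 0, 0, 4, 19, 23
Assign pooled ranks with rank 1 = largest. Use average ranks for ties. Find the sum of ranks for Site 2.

Sorted (descending): 25, 23, 19, 4, 0, 0, 0
The 3 values of 0 occupy positions 5–7 → average rank 6.
Site 2 values → pooled ranks: 0→6, 0→6, 4→4, 19→3, 23→2
Rank sum = 6 + 6 + 4 + 3 + 2 = 21

21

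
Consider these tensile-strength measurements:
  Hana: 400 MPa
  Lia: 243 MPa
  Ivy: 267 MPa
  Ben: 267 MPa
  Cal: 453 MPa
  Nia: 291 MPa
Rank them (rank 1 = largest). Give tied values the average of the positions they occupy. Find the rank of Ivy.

4.5

Sorted (descending): 453, 400, 291, 267, 267, 243
The 2 values of 267 occupy positions 4–5 → average rank (4+5)/2 = 4.5.
Ivy has value 267 MPa → rank 4.5.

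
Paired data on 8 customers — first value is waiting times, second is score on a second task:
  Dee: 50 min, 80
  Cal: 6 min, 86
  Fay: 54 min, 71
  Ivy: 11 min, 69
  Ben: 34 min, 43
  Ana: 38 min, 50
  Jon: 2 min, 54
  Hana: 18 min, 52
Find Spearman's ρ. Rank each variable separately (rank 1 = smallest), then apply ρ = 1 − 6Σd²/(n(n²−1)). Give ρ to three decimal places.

-0.024

Ranks of variable 1: 7, 2, 8, 3, 5, 6, 1, 4
Ranks of variable 2: 7, 8, 6, 5, 1, 2, 4, 3
d = r₁ − r₂: 0, -6, 2, -2, 4, 4, -3, 1
d²: 0, 36, 4, 4, 16, 16, 9, 1; Σd² = 86
ρ = 1 − 6·86/(8·63) = 1 − 516/504 = -0.024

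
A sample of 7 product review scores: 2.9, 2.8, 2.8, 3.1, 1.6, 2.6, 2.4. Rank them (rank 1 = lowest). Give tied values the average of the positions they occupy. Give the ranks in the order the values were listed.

6, 4.5, 4.5, 7, 1, 3, 2

Sorted (ascending): 1.6, 2.4, 2.6, 2.8, 2.8, 2.9, 3.1
The 2 values of 2.8 occupy positions 4–5 → average rank (4+5)/2 = 4.5.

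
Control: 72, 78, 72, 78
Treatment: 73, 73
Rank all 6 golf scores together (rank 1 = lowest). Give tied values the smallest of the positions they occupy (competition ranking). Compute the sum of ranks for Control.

12

Sorted (ascending): 72, 72, 73, 73, 78, 78
The 2 values of 72 occupy positions 1–2 → each gets rank 1.
The 2 values of 73 occupy positions 3–4 → each gets rank 3.
The 2 values of 78 occupy positions 5–6 → each gets rank 5.
Control values → pooled ranks: 72→1, 78→5, 72→1, 78→5
Rank sum = 1 + 5 + 1 + 5 = 12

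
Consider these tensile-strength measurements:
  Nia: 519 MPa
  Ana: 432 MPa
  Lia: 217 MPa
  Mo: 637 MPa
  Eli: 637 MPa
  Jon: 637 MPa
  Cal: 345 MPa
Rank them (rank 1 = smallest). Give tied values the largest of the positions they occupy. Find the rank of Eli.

7

Sorted (ascending): 217, 345, 432, 519, 637, 637, 637
The 3 values of 637 occupy positions 5–7 → each gets rank 7.
Eli has value 637 MPa → rank 7.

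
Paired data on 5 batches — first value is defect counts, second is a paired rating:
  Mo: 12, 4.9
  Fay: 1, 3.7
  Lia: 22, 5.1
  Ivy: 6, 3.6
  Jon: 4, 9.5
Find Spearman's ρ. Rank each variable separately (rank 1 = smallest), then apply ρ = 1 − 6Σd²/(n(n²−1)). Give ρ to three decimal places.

0.200

Ranks of variable 1: 4, 1, 5, 3, 2
Ranks of variable 2: 3, 2, 4, 1, 5
d = r₁ − r₂: 1, -1, 1, 2, -3
d²: 1, 1, 1, 4, 9; Σd² = 16
ρ = 1 − 6·16/(5·24) = 1 − 96/120 = 0.200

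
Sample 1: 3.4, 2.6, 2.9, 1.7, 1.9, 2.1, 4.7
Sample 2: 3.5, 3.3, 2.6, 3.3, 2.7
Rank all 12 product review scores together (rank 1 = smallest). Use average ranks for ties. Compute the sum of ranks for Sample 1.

39.5

Sorted (ascending): 1.7, 1.9, 2.1, 2.6, 2.6, 2.7, 2.9, 3.3, 3.3, 3.4, 3.5, 4.7
The 2 values of 2.6 occupy positions 4–5 → average rank (4+5)/2 = 4.5.
The 2 values of 3.3 occupy positions 8–9 → average rank (8+9)/2 = 8.5.
Sample 1 values → pooled ranks: 3.4→10, 2.6→4.5, 2.9→7, 1.7→1, 1.9→2, 2.1→3, 4.7→12
Rank sum = 10 + 4.5 + 7 + 1 + 2 + 3 + 12 = 39.5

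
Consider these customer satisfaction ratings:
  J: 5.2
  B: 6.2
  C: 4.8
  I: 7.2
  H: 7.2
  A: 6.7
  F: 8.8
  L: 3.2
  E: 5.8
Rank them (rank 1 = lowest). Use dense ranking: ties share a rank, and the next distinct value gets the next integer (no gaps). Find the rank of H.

7

Sorted (ascending): 3.2, 4.8, 5.2, 5.8, 6.2, 6.7, 7.2, 7.2, 8.8
The 2 values of 7.2 share dense rank 7.
Remaining distinct values take the next consecutive integers.
H has value 7.2 → rank 7.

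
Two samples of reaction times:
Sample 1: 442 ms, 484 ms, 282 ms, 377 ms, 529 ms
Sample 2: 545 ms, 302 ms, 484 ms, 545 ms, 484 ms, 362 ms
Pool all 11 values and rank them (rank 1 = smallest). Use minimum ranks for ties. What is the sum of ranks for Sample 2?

Sorted (ascending): 282, 302, 362, 377, 442, 484, 484, 484, 529, 545, 545
The 3 values of 484 occupy positions 6–8 → each gets rank 6.
The 2 values of 545 occupy positions 10–11 → each gets rank 10.
Sample 2 values → pooled ranks: 545→10, 302→2, 484→6, 545→10, 484→6, 362→3
Rank sum = 10 + 2 + 6 + 10 + 6 + 3 = 37

37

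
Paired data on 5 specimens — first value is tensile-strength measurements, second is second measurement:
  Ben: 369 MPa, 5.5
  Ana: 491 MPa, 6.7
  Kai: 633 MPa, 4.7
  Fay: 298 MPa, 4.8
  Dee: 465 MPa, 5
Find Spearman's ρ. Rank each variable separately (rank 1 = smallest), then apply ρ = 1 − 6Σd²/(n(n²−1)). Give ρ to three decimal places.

Ranks of variable 1: 2, 4, 5, 1, 3
Ranks of variable 2: 4, 5, 1, 2, 3
d = r₁ − r₂: -2, -1, 4, -1, 0
d²: 4, 1, 16, 1, 0; Σd² = 22
ρ = 1 − 6·22/(5·24) = 1 − 132/120 = -0.100

-0.100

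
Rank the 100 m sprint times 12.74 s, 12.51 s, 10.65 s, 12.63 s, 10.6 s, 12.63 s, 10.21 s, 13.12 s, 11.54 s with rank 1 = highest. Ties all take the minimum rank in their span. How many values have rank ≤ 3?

4

Sorted (descending): 13.12, 12.74, 12.63, 12.63, 12.51, 11.54, 10.65, 10.6, 10.21
The 2 values of 12.63 occupy positions 3–4 → each gets rank 3.
Ranks ≤ 3: {1, 2, 3, 3} → 4 values.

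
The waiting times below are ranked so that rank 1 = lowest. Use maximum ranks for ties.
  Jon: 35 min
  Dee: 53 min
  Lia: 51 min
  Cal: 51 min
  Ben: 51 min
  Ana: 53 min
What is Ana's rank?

6

Sorted (ascending): 35, 51, 51, 51, 53, 53
The 3 values of 51 occupy positions 2–4 → each gets rank 4.
The 2 values of 53 occupy positions 5–6 → each gets rank 6.
Ana has value 53 min → rank 6.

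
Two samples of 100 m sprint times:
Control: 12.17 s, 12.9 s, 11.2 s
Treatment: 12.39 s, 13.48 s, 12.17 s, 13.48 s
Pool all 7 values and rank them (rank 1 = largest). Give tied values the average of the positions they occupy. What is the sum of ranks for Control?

Sorted (descending): 13.48, 13.48, 12.9, 12.39, 12.17, 12.17, 11.2
The 2 values of 13.48 occupy positions 1–2 → average rank (1+2)/2 = 1.5.
The 2 values of 12.17 occupy positions 5–6 → average rank (5+6)/2 = 5.5.
Control values → pooled ranks: 12.17→5.5, 12.9→3, 11.2→7
Rank sum = 5.5 + 3 + 7 = 15.5

15.5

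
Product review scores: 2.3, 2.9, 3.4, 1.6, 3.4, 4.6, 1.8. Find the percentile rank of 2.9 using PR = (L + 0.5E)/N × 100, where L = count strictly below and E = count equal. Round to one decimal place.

N = 7.
Strictly below 2.9: 3. Equal to 2.9: 1.
PR = (3 + 0.5·1)/7 × 100 = 50.0

50.0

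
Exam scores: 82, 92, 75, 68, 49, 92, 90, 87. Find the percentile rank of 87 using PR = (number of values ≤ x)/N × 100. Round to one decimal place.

62.5

N = 8.
Strictly below 87: 4. Equal to 87: 1.
PR = 5/8 × 100 = 62.5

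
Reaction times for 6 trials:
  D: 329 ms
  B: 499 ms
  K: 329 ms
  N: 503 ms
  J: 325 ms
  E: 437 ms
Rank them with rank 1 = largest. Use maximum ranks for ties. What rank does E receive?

3

Sorted (descending): 503, 499, 437, 329, 329, 325
The 2 values of 329 occupy positions 4–5 → each gets rank 5.
E has value 437 ms → rank 3.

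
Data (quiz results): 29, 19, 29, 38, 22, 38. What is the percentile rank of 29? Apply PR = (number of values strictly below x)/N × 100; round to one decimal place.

33.3

N = 6.
Strictly below 29: 2. Equal to 29: 2.
PR = 2/6 × 100 = 33.3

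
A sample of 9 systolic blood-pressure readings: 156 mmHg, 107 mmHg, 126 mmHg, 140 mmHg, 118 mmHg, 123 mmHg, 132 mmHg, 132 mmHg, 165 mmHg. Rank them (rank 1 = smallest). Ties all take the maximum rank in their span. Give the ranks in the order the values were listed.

8, 1, 4, 7, 2, 3, 6, 6, 9

Sorted (ascending): 107, 118, 123, 126, 132, 132, 140, 156, 165
The 2 values of 132 occupy positions 5–6 → each gets rank 6.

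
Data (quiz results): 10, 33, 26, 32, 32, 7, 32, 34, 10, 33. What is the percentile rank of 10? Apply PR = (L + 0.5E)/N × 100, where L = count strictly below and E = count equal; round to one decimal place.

N = 10.
Strictly below 10: 1. Equal to 10: 2.
PR = (1 + 0.5·2)/10 × 100 = 20.0

20.0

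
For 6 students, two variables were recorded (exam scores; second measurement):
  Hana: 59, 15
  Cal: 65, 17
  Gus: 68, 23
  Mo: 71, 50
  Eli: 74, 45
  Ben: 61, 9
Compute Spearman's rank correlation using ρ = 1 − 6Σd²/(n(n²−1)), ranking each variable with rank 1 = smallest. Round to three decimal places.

Ranks of variable 1: 1, 3, 4, 5, 6, 2
Ranks of variable 2: 2, 3, 4, 6, 5, 1
d = r₁ − r₂: -1, 0, 0, -1, 1, 1
d²: 1, 0, 0, 1, 1, 1; Σd² = 4
ρ = 1 − 6·4/(6·35) = 1 − 24/210 = 0.886

0.886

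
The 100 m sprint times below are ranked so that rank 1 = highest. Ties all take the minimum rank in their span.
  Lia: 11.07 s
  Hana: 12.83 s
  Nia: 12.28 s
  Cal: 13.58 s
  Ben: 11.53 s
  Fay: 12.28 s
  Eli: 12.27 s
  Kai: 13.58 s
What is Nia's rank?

Sorted (descending): 13.58, 13.58, 12.83, 12.28, 12.28, 12.27, 11.53, 11.07
The 2 values of 13.58 occupy positions 1–2 → each gets rank 1.
The 2 values of 12.28 occupy positions 4–5 → each gets rank 4.
Nia has value 12.28 s → rank 4.

4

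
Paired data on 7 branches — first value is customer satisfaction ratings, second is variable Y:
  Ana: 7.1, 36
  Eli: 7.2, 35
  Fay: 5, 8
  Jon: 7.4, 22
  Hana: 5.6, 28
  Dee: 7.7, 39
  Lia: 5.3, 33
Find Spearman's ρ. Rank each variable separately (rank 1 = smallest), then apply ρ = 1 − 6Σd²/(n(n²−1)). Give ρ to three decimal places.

0.571

Ranks of variable 1: 4, 5, 1, 6, 3, 7, 2
Ranks of variable 2: 6, 5, 1, 2, 3, 7, 4
d = r₁ − r₂: -2, 0, 0, 4, 0, 0, -2
d²: 4, 0, 0, 16, 0, 0, 4; Σd² = 24
ρ = 1 − 6·24/(7·48) = 1 − 144/336 = 0.571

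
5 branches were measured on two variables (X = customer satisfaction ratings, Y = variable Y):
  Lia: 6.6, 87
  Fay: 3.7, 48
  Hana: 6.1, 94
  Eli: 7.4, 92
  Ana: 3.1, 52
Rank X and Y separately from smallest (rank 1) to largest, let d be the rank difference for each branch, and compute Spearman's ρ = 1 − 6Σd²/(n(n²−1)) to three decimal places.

0.600

Ranks of variable 1: 4, 2, 3, 5, 1
Ranks of variable 2: 3, 1, 5, 4, 2
d = r₁ − r₂: 1, 1, -2, 1, -1
d²: 1, 1, 4, 1, 1; Σd² = 8
ρ = 1 − 6·8/(5·24) = 1 − 48/120 = 0.600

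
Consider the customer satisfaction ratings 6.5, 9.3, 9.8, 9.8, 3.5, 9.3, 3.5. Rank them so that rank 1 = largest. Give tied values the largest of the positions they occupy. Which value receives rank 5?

6.5

Sorted (descending): 9.8, 9.8, 9.3, 9.3, 6.5, 3.5, 3.5
The 2 values of 9.8 occupy positions 1–2 → each gets rank 2.
The 2 values of 9.3 occupy positions 3–4 → each gets rank 4.
The 2 values of 3.5 occupy positions 6–7 → each gets rank 7.
Rank 5 → value 6.5.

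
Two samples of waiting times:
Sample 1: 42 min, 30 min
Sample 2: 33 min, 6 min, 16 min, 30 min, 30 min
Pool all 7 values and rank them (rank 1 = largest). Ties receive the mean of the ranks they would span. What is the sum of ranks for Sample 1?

5

Sorted (descending): 42, 33, 30, 30, 30, 16, 6
The 3 values of 30 occupy positions 3–5 → average rank 4.
Sample 1 values → pooled ranks: 42→1, 30→4
Rank sum = 1 + 4 = 5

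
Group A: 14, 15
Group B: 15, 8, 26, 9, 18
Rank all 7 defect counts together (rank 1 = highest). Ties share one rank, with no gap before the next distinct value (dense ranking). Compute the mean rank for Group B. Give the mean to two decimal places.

3.40

Sorted (descending): 26, 18, 15, 15, 14, 9, 8
The 2 values of 15 share dense rank 3.
Remaining distinct values take the next consecutive integers.
Group B values → pooled ranks: 15→3, 8→6, 26→1, 9→5, 18→2
Mean rank = (3 + 6 + 1 + 5 + 2) / 5 = 3.40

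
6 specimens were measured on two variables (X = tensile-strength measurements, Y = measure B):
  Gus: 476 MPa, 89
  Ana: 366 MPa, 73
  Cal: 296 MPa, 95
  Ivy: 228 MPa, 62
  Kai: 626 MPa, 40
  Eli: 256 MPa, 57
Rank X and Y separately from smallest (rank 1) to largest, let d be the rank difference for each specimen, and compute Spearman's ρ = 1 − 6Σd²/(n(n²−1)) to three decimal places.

-0.086

Ranks of variable 1: 5, 4, 3, 1, 6, 2
Ranks of variable 2: 5, 4, 6, 3, 1, 2
d = r₁ − r₂: 0, 0, -3, -2, 5, 0
d²: 0, 0, 9, 4, 25, 0; Σd² = 38
ρ = 1 − 6·38/(6·35) = 1 − 228/210 = -0.086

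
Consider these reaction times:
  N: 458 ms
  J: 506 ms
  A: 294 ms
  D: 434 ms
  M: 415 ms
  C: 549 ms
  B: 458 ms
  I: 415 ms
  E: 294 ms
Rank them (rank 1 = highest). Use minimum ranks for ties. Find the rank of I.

Sorted (descending): 549, 506, 458, 458, 434, 415, 415, 294, 294
The 2 values of 458 occupy positions 3–4 → each gets rank 3.
The 2 values of 415 occupy positions 6–7 → each gets rank 6.
The 2 values of 294 occupy positions 8–9 → each gets rank 8.
I has value 415 ms → rank 6.

6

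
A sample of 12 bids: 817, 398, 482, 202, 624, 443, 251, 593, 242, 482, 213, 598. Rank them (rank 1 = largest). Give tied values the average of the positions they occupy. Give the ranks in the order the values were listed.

Sorted (descending): 817, 624, 598, 593, 482, 482, 443, 398, 251, 242, 213, 202
The 2 values of 482 occupy positions 5–6 → average rank (5+6)/2 = 5.5.

1, 8, 5.5, 12, 2, 7, 9, 4, 10, 5.5, 11, 3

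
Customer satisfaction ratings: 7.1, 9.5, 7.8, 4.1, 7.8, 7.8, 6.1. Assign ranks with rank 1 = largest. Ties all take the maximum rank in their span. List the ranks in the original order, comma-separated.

Sorted (descending): 9.5, 7.8, 7.8, 7.8, 7.1, 6.1, 4.1
The 3 values of 7.8 occupy positions 2–4 → each gets rank 4.

5, 1, 4, 7, 4, 4, 6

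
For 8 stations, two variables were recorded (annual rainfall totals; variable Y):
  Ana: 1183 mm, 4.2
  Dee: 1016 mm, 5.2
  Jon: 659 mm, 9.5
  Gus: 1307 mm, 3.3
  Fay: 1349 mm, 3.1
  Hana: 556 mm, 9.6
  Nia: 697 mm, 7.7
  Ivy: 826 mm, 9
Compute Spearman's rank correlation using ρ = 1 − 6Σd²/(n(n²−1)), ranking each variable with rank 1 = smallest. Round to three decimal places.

Ranks of variable 1: 6, 5, 2, 7, 8, 1, 3, 4
Ranks of variable 2: 3, 4, 7, 2, 1, 8, 5, 6
d = r₁ − r₂: 3, 1, -5, 5, 7, -7, -2, -2
d²: 9, 1, 25, 25, 49, 49, 4, 4; Σd² = 166
ρ = 1 − 6·166/(8·63) = 1 − 996/504 = -0.976

-0.976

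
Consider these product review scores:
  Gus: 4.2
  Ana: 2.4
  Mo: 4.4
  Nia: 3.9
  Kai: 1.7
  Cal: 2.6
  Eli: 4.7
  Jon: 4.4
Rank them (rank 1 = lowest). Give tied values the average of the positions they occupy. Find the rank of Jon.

6.5

Sorted (ascending): 1.7, 2.4, 2.6, 3.9, 4.2, 4.4, 4.4, 4.7
The 2 values of 4.4 occupy positions 6–7 → average rank (6+7)/2 = 6.5.
Jon has value 4.4 → rank 6.5.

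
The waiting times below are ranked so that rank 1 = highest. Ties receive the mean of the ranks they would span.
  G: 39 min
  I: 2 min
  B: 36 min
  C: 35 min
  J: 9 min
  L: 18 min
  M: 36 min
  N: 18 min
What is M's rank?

Sorted (descending): 39, 36, 36, 35, 18, 18, 9, 2
The 2 values of 36 occupy positions 2–3 → average rank (2+3)/2 = 2.5.
The 2 values of 18 occupy positions 5–6 → average rank (5+6)/2 = 5.5.
M has value 36 min → rank 2.5.

2.5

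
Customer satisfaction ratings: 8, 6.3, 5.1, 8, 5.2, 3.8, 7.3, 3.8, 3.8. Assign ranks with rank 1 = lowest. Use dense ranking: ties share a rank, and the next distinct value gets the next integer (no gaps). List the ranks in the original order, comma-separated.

6, 4, 2, 6, 3, 1, 5, 1, 1

Sorted (ascending): 3.8, 3.8, 3.8, 5.1, 5.2, 6.3, 7.3, 8, 8
The 3 values of 3.8 share dense rank 1.
The 2 values of 8 share dense rank 6.
Remaining distinct values take the next consecutive integers.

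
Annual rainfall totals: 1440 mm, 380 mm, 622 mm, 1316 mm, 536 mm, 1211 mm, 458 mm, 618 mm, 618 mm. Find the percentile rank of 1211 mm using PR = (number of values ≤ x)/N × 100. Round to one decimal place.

77.8

N = 9.
Strictly below 1211: 6. Equal to 1211: 1.
PR = 7/9 × 100 = 77.8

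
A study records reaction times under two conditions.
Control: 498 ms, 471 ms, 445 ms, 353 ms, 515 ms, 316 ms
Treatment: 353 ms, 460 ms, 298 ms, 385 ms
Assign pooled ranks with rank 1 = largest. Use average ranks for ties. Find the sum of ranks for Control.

Sorted (descending): 515, 498, 471, 460, 445, 385, 353, 353, 316, 298
The 2 values of 353 occupy positions 7–8 → average rank (7+8)/2 = 7.5.
Control values → pooled ranks: 498→2, 471→3, 445→5, 353→7.5, 515→1, 316→9
Rank sum = 2 + 3 + 5 + 7.5 + 1 + 9 = 27.5

27.5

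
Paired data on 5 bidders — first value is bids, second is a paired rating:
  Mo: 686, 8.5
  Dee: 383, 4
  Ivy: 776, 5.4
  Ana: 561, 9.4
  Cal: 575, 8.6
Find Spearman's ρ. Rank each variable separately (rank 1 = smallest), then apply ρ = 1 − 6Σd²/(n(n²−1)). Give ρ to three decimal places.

Ranks of variable 1: 4, 1, 5, 2, 3
Ranks of variable 2: 3, 1, 2, 5, 4
d = r₁ − r₂: 1, 0, 3, -3, -1
d²: 1, 0, 9, 9, 1; Σd² = 20
ρ = 1 − 6·20/(5·24) = 1 − 120/120 = 0.000

0.000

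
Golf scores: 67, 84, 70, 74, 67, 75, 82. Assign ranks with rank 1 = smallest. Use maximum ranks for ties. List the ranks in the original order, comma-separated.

2, 7, 3, 4, 2, 5, 6

Sorted (ascending): 67, 67, 70, 74, 75, 82, 84
The 2 values of 67 occupy positions 1–2 → each gets rank 2.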